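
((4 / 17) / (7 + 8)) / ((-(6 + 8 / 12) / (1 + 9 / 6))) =-1 / 170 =-0.01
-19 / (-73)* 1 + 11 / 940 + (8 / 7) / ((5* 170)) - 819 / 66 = -5450391659 / 449117900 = -12.14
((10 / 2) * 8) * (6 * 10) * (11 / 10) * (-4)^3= -168960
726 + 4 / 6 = 2180 / 3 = 726.67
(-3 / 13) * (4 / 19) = -12 / 247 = -0.05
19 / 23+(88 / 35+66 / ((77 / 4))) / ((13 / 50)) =3813 / 161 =23.68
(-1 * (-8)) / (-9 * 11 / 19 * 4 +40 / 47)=-1786 / 4463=-0.40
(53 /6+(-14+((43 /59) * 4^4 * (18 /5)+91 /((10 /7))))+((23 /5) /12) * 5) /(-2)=-863907 /2360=-366.06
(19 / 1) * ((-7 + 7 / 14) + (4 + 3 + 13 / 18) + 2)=551 / 9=61.22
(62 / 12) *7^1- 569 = -3197 / 6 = -532.83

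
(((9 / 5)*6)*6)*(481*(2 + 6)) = 1246752 / 5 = 249350.40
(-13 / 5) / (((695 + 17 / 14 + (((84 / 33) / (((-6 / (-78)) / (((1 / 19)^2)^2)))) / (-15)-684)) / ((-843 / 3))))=219940927206 / 3677001919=59.82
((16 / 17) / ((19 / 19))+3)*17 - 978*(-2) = 2023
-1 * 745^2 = -555025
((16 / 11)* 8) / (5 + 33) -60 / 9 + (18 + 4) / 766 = -1520507 / 240141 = -6.33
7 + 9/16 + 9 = 265/16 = 16.56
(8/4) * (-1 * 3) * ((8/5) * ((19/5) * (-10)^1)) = 1824/5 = 364.80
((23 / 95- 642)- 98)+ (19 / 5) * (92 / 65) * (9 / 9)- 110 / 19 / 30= -13607954 / 18525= -734.57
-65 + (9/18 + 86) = 43/2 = 21.50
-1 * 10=-10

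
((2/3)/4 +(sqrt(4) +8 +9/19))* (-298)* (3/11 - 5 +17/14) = 97778717/8778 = 11139.07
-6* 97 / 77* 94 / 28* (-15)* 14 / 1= 410310 / 77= 5328.70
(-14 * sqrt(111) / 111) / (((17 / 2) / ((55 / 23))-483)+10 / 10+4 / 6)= 1540 * sqrt(111) / 5833679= 0.00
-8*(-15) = 120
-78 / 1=-78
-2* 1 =-2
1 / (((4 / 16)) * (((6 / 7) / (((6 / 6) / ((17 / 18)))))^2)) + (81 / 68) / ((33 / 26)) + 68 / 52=690161 / 82654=8.35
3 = 3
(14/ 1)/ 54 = 7/ 27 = 0.26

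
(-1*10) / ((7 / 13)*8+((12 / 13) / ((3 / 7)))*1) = -65 / 42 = -1.55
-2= -2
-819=-819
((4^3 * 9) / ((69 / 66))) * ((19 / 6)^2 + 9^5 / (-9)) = -83013920 / 23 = -3609300.87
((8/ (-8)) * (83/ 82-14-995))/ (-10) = -16531/ 164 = -100.80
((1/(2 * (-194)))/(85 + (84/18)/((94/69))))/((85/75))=-705/27412976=-0.00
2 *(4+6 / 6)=10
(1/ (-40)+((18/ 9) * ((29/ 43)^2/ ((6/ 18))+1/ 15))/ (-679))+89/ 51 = 1464883657/ 853720280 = 1.72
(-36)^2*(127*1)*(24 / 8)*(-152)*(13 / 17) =-975701376 / 17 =-57394198.59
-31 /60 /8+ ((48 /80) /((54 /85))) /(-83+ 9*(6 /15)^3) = -1128179 /14836320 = -0.08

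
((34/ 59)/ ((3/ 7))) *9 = 714/ 59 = 12.10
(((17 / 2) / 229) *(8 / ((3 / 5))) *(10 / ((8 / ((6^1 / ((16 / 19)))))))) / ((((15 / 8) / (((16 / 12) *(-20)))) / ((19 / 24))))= -306850 / 6183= -49.63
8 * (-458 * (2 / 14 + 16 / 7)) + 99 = -61595 / 7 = -8799.29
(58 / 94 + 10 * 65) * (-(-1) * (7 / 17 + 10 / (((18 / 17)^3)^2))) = 22126313566757 / 4529294496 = 4885.16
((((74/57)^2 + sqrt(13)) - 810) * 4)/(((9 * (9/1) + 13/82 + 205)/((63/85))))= -8.34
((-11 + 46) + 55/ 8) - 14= 223/ 8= 27.88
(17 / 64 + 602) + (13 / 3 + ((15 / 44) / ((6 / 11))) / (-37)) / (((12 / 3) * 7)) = 29957131 / 49728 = 602.42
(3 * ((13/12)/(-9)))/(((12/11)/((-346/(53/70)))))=865865/5724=151.27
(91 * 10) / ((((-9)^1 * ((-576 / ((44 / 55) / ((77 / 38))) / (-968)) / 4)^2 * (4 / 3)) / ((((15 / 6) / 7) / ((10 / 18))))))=-2271412 / 6615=-343.37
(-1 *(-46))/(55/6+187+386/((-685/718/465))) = -0.00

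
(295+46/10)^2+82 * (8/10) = 2245644/25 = 89825.76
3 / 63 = 1 / 21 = 0.05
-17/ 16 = -1.06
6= 6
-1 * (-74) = 74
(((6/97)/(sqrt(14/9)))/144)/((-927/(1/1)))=-sqrt(14)/10070928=-0.00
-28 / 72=-7 / 18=-0.39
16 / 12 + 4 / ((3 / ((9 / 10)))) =38 / 15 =2.53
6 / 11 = 0.55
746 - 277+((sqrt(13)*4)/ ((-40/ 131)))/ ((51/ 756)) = 469 - 16506*sqrt(13)/ 85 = -231.16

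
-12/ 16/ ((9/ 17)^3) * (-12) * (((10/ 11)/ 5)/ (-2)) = -4913/ 891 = -5.51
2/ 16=0.12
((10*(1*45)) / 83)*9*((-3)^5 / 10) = -98415 / 83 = -1185.72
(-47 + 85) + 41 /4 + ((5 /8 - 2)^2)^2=212273 /4096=51.82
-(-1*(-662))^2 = -438244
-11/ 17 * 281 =-181.82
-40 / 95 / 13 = -8 / 247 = -0.03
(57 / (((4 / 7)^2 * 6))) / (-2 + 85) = 931 / 2656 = 0.35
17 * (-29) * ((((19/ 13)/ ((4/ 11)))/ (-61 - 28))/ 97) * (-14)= -721259/ 224458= -3.21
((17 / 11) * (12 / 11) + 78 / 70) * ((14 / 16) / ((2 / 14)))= 83013 / 4840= 17.15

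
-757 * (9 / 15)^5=-183951 / 3125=-58.86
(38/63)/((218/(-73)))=-1387/6867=-0.20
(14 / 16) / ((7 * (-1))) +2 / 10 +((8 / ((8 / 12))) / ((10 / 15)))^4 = 4199043 / 40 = 104976.08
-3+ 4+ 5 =6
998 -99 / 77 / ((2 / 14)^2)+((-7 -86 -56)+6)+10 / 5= 794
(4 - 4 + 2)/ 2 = 1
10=10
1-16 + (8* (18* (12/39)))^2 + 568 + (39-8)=430472/169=2547.17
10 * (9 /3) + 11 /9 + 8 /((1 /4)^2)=1433 /9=159.22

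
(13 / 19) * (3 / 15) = 13 / 95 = 0.14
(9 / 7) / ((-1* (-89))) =9 / 623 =0.01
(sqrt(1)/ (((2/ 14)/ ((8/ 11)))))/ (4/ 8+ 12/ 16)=224/ 55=4.07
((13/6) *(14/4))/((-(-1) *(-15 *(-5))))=91/900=0.10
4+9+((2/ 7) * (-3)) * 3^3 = -71/ 7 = -10.14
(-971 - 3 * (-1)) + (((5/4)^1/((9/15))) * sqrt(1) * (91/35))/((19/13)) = -219859/228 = -964.29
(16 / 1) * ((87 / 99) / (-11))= -464 / 363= -1.28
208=208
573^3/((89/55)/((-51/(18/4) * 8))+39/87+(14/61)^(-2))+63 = 1333125716521473/137576591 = 9690062.15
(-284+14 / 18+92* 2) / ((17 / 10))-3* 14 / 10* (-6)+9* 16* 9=966068 / 765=1262.83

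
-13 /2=-6.50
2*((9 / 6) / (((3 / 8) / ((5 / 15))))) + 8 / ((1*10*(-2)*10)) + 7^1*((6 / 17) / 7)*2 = 4249 / 1275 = 3.33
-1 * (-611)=611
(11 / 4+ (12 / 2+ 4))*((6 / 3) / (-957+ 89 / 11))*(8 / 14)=-33 / 2149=-0.02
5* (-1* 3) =-15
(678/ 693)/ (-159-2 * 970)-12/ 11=-529174/ 484869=-1.09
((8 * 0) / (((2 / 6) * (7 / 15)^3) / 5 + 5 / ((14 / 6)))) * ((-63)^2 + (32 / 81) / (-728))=0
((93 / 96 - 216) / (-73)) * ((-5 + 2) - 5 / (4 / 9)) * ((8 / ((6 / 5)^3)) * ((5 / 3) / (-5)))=16342375 / 252288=64.78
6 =6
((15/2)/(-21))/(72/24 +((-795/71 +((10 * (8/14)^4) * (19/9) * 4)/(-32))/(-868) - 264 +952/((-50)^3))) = 7431470156250/5430801695505413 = 0.00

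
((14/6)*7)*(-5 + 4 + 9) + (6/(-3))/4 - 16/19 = 14743/114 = 129.32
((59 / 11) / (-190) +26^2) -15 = 1381431 / 2090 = 660.97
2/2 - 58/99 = 41/99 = 0.41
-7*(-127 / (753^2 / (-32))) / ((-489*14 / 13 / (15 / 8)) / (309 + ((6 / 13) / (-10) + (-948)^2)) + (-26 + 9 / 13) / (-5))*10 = -25727353371200 / 259530892075581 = -0.10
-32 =-32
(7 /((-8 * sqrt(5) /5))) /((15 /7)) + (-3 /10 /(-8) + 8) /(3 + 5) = 643 /640 - 49 * sqrt(5) /120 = 0.09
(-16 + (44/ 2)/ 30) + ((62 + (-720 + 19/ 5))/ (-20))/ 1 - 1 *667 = -194867/ 300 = -649.56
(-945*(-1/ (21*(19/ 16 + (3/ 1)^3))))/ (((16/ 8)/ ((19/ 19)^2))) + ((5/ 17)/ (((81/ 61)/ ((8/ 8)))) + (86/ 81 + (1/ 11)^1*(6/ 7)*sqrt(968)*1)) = 430879/ 207009 + 12*sqrt(2)/ 7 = 4.51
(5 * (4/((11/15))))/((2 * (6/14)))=350/11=31.82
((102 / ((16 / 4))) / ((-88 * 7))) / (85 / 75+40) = -765 / 760144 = -0.00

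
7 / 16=0.44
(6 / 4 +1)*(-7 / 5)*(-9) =63 / 2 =31.50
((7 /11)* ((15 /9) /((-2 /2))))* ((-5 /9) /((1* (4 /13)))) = 2275 /1188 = 1.91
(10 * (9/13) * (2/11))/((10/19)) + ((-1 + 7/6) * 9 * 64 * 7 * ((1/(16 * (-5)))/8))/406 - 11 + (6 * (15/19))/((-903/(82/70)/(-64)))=-8.22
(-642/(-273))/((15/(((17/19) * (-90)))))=-21828/1729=-12.62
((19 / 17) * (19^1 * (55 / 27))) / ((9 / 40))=794200 / 4131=192.25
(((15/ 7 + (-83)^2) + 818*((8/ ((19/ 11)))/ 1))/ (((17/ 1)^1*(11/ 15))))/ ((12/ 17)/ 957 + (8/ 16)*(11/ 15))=18536350500/ 7949809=2331.67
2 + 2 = 4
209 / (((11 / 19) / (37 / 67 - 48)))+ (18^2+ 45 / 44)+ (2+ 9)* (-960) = -80667949 / 2948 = -27363.62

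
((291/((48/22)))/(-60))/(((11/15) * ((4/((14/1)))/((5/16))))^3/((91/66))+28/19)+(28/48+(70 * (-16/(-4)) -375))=-1297016751104041/13548664938624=-95.73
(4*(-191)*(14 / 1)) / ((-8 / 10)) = 13370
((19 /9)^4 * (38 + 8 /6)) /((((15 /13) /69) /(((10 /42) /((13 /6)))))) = 707382388 /137781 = 5134.11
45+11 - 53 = 3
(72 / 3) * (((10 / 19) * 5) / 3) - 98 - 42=-2260 / 19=-118.95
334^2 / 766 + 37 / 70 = 3918631 / 26810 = 146.16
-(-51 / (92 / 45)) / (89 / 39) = 89505 / 8188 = 10.93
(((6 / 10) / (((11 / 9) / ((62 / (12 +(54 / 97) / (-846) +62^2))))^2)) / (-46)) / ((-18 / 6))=3235769571042 / 4300275673016248915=0.00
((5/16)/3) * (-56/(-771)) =35/4626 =0.01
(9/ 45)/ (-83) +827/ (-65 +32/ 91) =-31237538/ 2441445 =-12.79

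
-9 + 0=-9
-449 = -449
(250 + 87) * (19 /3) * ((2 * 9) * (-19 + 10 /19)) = -709722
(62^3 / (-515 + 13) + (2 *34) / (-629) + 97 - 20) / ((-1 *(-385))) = -3694973 / 3575495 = -1.03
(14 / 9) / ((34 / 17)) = 7 / 9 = 0.78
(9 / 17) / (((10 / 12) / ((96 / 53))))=5184 / 4505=1.15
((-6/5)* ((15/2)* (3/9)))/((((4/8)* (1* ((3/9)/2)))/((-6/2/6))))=18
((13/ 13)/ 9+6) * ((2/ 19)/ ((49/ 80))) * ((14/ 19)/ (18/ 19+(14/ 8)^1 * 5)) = 6400/ 80199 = 0.08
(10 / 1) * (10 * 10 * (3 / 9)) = 1000 / 3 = 333.33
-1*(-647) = 647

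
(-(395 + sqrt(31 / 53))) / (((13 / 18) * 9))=-790 / 13 - 2 * sqrt(1643) / 689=-60.89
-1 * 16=-16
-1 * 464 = -464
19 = 19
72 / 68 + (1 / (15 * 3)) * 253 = 6.68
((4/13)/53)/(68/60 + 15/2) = 120/178451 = 0.00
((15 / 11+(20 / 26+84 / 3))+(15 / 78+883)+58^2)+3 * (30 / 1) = 1249055 / 286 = 4367.33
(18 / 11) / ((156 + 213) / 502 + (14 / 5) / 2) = 0.77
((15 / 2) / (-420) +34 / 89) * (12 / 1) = 5445 / 1246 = 4.37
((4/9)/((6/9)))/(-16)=-1/24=-0.04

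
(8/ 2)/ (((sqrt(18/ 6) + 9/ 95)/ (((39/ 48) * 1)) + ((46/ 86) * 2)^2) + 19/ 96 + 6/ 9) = -408590864118802560/ 1262319317490239 + 236584792616140800 * sqrt(3)/ 1262319317490239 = 0.94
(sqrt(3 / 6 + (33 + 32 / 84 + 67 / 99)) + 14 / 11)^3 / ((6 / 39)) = 6956287 / 7986 + 7812415* sqrt(7376138) / 14087304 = 2377.22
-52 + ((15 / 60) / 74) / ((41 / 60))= -157753 / 3034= -52.00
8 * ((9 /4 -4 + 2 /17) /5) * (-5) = 222 /17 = 13.06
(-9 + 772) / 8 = 763 / 8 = 95.38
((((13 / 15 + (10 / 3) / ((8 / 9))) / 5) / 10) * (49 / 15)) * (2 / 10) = 13573 / 225000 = 0.06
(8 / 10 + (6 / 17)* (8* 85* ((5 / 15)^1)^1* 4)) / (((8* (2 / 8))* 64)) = 401 / 160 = 2.51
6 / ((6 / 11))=11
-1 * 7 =-7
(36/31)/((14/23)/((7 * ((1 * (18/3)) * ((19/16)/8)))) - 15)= -47196/605647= -0.08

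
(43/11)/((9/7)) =301/99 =3.04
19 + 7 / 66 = 1261 / 66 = 19.11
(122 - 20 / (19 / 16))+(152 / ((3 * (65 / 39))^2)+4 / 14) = 370816 / 3325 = 111.52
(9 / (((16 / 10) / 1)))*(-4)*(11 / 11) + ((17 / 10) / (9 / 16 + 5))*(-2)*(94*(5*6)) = -310821 / 178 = -1746.19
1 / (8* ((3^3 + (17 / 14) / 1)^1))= 7 / 1580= 0.00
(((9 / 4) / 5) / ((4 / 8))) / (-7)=-9 / 70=-0.13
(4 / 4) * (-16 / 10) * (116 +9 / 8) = -937 / 5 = -187.40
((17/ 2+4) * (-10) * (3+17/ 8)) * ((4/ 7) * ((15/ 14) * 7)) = -76875/ 28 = -2745.54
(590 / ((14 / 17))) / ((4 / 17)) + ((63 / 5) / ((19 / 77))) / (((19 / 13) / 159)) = 434641751 / 50540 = 8599.96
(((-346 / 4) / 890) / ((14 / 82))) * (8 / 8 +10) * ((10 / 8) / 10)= -78023 / 99680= -0.78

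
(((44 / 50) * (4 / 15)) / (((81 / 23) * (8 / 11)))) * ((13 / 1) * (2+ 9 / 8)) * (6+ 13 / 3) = 1121549 / 29160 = 38.46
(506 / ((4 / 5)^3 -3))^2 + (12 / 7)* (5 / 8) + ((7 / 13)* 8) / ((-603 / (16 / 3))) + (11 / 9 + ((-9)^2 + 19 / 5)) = 6599547066160417 / 159221142990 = 41448.94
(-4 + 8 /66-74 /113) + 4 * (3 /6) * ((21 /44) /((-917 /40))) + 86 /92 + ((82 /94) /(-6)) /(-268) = -1030271536925 /283044136584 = -3.64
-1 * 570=-570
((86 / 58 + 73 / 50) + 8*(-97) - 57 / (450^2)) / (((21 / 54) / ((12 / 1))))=-3026520202 / 126875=-23854.35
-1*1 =-1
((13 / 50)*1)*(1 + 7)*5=52 / 5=10.40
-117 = -117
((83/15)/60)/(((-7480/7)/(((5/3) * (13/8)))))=-7553/32313600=-0.00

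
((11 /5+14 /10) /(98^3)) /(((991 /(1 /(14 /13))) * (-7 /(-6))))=351 /114258355820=0.00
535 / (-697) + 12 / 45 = -5237 / 10455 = -0.50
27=27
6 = 6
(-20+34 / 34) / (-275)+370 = 101769 / 275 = 370.07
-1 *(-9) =9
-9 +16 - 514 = -507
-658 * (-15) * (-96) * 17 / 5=-3221568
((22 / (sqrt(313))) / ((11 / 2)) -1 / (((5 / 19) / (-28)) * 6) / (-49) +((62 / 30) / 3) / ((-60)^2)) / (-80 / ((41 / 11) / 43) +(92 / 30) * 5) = 16817503 / 42197652000 -246 * sqrt(313) / 17470721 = 0.00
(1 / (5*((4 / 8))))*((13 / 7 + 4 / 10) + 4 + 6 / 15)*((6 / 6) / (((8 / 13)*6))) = 3029 / 4200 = 0.72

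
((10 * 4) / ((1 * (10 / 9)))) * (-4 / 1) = -144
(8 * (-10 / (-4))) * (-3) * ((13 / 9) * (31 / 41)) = -65.53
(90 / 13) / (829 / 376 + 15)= 33840 / 84097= 0.40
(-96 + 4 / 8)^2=36481 / 4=9120.25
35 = 35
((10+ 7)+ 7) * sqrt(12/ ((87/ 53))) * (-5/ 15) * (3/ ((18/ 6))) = -16 * sqrt(1537)/ 29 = -21.63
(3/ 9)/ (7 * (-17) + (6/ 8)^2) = -16/ 5685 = -0.00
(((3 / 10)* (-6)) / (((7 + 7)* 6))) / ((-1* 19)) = 0.00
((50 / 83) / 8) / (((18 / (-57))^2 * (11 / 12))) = 9025 / 10956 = 0.82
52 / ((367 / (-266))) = -13832 / 367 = -37.69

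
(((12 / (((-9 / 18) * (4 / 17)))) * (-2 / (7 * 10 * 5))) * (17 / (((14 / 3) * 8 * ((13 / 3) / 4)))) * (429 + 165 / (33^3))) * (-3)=-607575393 / 1926925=-315.31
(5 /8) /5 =1 /8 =0.12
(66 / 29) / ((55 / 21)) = 126 / 145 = 0.87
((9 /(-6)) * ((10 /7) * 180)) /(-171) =300 /133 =2.26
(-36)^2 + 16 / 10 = 6488 / 5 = 1297.60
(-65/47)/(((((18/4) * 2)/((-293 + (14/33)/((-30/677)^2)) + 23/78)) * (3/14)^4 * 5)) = 284255081488/254402775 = 1117.34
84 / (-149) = -84 / 149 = -0.56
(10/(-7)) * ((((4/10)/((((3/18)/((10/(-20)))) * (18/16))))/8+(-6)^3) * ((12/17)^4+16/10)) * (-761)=-544078301536/1252815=-434284.63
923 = 923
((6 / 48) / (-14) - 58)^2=42211009 / 12544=3365.04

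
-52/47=-1.11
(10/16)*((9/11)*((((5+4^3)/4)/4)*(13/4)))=40365/5632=7.17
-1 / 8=-0.12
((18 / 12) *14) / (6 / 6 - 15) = -3 / 2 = -1.50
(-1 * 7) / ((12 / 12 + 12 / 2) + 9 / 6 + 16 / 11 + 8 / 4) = -154 / 263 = -0.59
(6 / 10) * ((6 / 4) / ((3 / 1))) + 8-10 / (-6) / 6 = 386 / 45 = 8.58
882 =882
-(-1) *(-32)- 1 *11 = -43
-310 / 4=-155 / 2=-77.50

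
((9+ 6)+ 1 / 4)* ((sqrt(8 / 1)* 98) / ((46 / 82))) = 122549* sqrt(2) / 23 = 7535.24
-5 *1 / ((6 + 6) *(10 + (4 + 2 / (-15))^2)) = -375 / 22456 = -0.02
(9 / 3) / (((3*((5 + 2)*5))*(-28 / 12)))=-3 / 245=-0.01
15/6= 2.50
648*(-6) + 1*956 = -2932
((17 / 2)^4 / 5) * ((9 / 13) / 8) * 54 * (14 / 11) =142069221 / 22880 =6209.32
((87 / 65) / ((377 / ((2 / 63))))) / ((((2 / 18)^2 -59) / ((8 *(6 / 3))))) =-432 / 14130935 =-0.00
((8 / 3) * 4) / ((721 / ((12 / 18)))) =64 / 6489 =0.01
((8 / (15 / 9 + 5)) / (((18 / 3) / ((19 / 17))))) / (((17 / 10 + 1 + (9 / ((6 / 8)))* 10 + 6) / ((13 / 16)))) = 0.00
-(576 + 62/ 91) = -576.68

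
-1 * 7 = -7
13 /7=1.86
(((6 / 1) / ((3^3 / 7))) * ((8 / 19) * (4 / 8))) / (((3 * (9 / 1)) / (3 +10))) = 728 / 4617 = 0.16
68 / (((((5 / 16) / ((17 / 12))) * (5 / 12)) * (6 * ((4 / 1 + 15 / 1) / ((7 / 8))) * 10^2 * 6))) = 0.01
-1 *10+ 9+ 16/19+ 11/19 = 0.42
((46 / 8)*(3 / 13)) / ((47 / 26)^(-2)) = 152421 / 35152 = 4.34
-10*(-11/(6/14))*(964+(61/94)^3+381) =430184547485/1245876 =345286.81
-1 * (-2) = 2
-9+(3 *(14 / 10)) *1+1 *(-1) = -29 / 5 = -5.80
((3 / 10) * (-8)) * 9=-108 / 5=-21.60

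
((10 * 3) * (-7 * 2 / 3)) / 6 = -70 / 3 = -23.33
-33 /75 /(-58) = 11 /1450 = 0.01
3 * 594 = 1782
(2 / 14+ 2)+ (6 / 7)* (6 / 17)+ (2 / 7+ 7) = 9.73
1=1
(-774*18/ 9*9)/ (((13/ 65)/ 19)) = -1323540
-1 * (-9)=9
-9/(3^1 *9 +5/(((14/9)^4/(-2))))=-19208/53979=-0.36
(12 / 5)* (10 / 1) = 24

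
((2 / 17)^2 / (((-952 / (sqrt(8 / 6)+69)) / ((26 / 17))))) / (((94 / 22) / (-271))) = 77506*sqrt(3) / 82435227+2673957 / 27478409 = 0.10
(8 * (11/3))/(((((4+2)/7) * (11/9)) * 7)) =4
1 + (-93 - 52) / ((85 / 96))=-2767 / 17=-162.76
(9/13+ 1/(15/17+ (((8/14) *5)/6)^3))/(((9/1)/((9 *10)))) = 6899832/405379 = 17.02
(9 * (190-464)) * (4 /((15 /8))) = -26304 /5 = -5260.80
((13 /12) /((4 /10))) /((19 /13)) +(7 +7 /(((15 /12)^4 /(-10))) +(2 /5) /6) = -375293 /19000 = -19.75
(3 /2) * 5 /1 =15 /2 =7.50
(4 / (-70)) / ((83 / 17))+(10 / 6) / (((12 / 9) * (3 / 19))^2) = 5241893 / 139440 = 37.59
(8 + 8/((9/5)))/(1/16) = 1792/9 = 199.11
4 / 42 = 2 / 21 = 0.10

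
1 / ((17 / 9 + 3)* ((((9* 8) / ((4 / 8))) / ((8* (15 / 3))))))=5 / 88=0.06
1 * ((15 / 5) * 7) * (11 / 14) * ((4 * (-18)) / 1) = -1188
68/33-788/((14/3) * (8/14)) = -19367/66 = -293.44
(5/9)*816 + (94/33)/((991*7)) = 34592538/76307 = 453.33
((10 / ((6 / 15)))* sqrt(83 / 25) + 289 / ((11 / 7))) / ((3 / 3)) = 5* sqrt(83) + 2023 / 11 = 229.46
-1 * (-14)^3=2744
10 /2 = 5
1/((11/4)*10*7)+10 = 3852/385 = 10.01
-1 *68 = -68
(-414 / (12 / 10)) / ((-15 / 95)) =2185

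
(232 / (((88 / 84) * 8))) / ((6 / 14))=1421 / 22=64.59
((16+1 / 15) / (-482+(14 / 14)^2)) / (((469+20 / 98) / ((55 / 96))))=-0.00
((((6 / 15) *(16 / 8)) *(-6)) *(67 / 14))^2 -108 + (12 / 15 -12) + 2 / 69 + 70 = 40446524 / 84525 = 478.52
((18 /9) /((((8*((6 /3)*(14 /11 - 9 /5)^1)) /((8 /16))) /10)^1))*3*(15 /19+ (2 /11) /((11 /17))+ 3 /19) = -26475 /6061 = -4.37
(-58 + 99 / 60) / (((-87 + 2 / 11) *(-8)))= -12397 / 152800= -0.08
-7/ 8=-0.88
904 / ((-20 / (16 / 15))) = -3616 / 75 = -48.21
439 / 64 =6.86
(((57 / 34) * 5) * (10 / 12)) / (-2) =-475 / 136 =-3.49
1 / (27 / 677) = 677 / 27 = 25.07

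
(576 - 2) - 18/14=4009/7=572.71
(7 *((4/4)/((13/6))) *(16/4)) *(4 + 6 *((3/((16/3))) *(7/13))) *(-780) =-762300/13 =-58638.46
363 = 363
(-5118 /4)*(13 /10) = -33267 /20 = -1663.35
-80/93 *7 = -560/93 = -6.02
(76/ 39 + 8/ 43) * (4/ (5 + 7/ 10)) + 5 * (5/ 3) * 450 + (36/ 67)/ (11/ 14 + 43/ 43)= 600706443106/ 160111575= 3751.80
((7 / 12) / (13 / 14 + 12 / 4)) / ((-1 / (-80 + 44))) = 294 / 55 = 5.35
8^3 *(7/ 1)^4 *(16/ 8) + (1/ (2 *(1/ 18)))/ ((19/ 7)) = 46713919/ 19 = 2458627.32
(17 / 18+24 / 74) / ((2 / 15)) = 4225 / 444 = 9.52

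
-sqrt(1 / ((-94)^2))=-1 / 94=-0.01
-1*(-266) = 266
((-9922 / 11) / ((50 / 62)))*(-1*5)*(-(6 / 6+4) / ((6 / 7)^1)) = -97867 / 3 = -32622.33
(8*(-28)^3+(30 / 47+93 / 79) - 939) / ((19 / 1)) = -655541974 / 70547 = -9292.27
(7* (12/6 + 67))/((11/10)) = 4830/11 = 439.09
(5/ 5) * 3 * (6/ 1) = 18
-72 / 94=-36 / 47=-0.77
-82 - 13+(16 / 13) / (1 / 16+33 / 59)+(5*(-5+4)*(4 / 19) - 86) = -26108653 / 144989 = -180.07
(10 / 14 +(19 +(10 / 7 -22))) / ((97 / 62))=-372 / 679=-0.55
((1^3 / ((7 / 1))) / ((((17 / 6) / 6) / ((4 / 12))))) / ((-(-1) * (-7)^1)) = -0.01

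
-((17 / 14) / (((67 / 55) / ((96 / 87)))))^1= -14960 / 13601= -1.10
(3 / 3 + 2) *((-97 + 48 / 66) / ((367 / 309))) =-981693 / 4037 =-243.17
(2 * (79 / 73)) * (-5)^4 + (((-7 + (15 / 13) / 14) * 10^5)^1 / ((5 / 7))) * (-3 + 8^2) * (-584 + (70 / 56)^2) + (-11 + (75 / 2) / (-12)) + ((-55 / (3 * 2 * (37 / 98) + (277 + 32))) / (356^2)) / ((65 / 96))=2629924749047076071545 / 76433150872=34408168694.38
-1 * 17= -17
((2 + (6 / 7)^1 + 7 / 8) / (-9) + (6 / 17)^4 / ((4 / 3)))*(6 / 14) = -16966001 / 98220696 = -0.17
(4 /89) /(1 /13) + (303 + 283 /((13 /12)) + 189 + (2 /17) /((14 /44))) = 103838424 /137683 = 754.18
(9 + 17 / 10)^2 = 11449 / 100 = 114.49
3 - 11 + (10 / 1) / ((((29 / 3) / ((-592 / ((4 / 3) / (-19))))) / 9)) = 2277488 / 29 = 78534.07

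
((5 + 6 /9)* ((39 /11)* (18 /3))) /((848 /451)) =27183 /424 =64.11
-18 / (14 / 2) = -18 / 7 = -2.57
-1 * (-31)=31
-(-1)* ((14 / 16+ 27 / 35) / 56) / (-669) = -461 / 10489920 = -0.00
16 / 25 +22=566 / 25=22.64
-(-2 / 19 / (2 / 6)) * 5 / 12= 5 / 38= 0.13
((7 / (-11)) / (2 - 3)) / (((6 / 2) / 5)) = 1.06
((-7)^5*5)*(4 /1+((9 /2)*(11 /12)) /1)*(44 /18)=-60085025 /36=-1669028.47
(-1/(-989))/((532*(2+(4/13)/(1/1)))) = 13/15784440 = 0.00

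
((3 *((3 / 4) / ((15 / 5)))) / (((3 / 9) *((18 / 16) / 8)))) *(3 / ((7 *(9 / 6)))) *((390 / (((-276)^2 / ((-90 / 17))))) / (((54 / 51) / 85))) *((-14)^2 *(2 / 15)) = -1237600 / 4761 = -259.95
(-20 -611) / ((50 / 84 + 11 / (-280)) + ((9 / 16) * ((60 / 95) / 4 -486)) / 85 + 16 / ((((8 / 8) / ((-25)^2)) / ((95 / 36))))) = -60424560 / 2526745357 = -0.02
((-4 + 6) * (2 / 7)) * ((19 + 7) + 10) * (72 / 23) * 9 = 93312 / 161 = 579.58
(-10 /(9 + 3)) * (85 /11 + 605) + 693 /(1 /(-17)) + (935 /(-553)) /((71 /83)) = -15928536814 /1295679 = -12293.58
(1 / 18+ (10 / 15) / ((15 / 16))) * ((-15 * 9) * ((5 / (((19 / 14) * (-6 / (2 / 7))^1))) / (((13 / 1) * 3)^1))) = 115 / 247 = 0.47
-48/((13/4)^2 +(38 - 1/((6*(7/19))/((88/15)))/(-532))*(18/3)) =-564480/2805847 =-0.20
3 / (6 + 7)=3 / 13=0.23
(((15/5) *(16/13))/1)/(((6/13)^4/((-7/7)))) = -2197/27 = -81.37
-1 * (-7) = 7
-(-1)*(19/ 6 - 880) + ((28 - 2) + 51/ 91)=-464249/ 546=-850.27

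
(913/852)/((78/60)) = 4565/5538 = 0.82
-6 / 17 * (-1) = 6 / 17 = 0.35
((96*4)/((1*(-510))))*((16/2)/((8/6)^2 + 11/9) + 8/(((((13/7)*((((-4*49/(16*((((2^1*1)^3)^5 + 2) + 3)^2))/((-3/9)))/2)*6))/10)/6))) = -1128048409088/595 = -1895879679.14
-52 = -52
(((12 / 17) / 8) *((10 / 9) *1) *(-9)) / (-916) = 0.00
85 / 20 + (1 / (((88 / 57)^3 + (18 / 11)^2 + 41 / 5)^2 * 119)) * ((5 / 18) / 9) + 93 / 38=161137669645442657504929 / 24059844116201421651956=6.70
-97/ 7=-13.86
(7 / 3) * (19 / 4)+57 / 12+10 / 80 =383 / 24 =15.96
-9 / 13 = -0.69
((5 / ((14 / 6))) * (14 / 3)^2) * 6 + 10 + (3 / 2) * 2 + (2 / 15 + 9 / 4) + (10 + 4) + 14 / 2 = 316.38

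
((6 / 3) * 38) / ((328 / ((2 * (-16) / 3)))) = -304 / 123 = -2.47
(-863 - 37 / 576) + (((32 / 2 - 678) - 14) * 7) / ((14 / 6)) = -1665253 / 576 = -2891.06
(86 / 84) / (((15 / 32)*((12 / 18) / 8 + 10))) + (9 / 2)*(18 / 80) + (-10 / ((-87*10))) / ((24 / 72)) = 7449017 / 5895120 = 1.26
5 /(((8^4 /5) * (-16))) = -0.00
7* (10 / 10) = 7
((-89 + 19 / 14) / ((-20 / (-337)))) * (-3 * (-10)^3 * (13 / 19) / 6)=-134387175 / 266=-505214.94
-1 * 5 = -5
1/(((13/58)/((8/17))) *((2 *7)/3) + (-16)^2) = 696/179723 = 0.00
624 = 624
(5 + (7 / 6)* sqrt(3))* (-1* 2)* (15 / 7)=-150 / 7 - 5* sqrt(3)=-30.09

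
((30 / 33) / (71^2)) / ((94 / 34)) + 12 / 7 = 1.71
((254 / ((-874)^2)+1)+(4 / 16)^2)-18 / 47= 97632911 / 143608688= 0.68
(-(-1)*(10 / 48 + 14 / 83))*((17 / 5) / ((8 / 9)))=38301 / 26560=1.44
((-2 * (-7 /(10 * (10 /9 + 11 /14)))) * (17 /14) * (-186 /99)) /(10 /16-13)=59024 /433785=0.14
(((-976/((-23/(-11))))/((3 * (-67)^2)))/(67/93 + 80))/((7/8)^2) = -21300224/37978686221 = -0.00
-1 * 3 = -3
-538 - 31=-569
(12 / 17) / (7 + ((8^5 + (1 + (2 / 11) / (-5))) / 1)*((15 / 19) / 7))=4389 / 23022760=0.00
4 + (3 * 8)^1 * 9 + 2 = 222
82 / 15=5.47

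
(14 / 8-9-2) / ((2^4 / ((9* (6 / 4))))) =-999 / 128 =-7.80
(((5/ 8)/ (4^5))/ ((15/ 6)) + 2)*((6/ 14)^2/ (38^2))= 73737/ 289816576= 0.00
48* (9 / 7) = 432 / 7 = 61.71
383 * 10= 3830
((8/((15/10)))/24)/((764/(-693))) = -77/382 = -0.20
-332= -332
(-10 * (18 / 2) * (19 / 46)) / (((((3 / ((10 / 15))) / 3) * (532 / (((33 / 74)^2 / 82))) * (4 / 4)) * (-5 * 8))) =3267 / 1156706432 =0.00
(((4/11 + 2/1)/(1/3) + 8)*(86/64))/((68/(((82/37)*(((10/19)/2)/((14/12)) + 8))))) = 80041963/14723632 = 5.44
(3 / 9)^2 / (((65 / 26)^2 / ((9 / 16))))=1 / 100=0.01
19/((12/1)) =19/12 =1.58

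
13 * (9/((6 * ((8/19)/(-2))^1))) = -741/8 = -92.62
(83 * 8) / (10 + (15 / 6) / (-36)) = 47808 / 715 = 66.86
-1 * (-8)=8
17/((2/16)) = 136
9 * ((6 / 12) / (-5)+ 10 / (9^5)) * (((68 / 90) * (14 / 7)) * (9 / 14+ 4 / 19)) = -227484191 / 196337925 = -1.16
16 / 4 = 4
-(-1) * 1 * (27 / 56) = 27 / 56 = 0.48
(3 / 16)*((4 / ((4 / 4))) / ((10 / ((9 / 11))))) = 27 / 440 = 0.06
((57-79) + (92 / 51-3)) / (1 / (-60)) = 23660 / 17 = 1391.76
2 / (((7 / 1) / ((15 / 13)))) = 30 / 91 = 0.33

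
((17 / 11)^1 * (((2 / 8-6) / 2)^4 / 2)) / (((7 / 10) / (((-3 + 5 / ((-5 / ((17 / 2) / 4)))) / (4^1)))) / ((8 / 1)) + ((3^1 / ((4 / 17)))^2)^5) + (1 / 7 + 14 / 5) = 27649388574673002729553 / 9395423300588704279285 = 2.94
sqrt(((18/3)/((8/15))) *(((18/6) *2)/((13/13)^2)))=3 *sqrt(30)/2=8.22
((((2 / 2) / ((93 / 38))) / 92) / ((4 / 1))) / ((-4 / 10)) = -95 / 34224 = -0.00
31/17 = 1.82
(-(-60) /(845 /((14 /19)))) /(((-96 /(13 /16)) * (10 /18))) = -63 /79040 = -0.00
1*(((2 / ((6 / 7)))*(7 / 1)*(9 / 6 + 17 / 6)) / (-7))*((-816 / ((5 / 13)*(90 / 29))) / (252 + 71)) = 274456 / 12825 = 21.40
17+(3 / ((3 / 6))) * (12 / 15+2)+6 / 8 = 691 / 20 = 34.55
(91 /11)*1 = 91 /11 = 8.27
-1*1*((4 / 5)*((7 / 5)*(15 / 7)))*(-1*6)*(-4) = -288 / 5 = -57.60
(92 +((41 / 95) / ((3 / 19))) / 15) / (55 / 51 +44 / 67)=3374857 / 63525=53.13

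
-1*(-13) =13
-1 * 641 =-641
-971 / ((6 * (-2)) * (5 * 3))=971 / 180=5.39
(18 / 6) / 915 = 1 / 305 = 0.00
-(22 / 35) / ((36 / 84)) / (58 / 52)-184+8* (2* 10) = -11012 / 435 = -25.31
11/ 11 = 1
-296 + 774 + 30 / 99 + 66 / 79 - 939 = -1198859 / 2607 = -459.86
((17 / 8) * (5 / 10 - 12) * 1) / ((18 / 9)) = -391 / 32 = -12.22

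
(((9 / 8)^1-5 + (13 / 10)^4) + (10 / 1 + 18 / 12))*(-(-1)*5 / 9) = 34937 / 6000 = 5.82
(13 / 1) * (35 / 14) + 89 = 243 / 2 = 121.50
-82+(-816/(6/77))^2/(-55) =-9969754/5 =-1993950.80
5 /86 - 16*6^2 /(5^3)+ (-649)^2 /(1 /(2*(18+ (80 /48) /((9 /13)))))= 4989756325903 /290250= 17191236.26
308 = 308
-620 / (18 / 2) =-620 / 9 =-68.89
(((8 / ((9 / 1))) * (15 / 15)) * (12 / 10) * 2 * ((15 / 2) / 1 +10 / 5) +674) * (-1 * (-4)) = 41656 / 15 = 2777.07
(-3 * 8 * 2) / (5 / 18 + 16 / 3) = -864 / 101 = -8.55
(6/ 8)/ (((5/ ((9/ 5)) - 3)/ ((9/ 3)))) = -10.12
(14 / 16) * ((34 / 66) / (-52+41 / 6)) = -119 / 11924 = -0.01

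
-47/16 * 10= -235/8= -29.38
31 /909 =0.03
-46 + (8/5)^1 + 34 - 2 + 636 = 3118/5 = 623.60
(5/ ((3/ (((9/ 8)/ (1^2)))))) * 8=15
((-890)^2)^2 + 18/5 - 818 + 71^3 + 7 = 3137113835518/5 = 627422767103.60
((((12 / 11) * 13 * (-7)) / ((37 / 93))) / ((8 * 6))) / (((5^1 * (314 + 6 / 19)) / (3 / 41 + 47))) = -0.16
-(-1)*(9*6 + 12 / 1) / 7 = 66 / 7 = 9.43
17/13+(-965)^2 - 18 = 12105708/13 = 931208.31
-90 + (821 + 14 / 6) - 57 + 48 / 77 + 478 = 266795 / 231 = 1154.96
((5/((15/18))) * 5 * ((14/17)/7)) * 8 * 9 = 4320/17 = 254.12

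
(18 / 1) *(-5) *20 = -1800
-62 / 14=-31 / 7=-4.43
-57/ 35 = -1.63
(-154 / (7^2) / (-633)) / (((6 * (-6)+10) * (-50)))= 11 / 2880150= 0.00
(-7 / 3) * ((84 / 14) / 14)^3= -9 / 49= -0.18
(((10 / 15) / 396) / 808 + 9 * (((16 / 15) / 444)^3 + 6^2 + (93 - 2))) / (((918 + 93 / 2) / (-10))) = -10420306105310539 / 879298794326700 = -11.85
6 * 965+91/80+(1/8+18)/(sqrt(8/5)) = 145 * sqrt(10)/32+463291/80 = 5805.47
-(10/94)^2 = -25/2209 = -0.01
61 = 61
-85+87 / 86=-7223 / 86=-83.99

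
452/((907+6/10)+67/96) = 216960/435983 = 0.50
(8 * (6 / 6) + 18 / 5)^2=3364 / 25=134.56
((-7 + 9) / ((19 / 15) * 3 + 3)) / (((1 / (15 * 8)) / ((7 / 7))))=35.29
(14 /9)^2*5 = 12.10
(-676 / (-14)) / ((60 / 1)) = 169 / 210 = 0.80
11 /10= 1.10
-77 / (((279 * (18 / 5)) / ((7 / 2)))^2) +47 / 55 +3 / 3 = 10284769597 / 5548506480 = 1.85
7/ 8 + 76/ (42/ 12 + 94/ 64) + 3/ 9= 20993/ 1272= 16.50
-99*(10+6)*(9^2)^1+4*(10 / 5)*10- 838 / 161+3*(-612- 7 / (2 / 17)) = -41938473 / 322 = -130243.70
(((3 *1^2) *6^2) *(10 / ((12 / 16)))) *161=231840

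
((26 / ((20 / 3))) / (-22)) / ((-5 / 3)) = 117 / 1100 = 0.11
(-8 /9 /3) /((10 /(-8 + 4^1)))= 0.12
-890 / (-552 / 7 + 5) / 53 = 0.23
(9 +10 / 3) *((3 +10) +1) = 518 / 3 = 172.67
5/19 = 0.26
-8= -8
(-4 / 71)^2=16 / 5041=0.00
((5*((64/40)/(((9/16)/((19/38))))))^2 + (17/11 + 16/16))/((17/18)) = 94648/1683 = 56.24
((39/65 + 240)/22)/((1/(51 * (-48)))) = -1472472/55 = -26772.22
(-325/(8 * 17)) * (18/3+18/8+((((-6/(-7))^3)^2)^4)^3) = -75414868539592709759423806729858043169516029307779607987669807525/3825232004512652984317035603363424088303502740953343152335821344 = -19.72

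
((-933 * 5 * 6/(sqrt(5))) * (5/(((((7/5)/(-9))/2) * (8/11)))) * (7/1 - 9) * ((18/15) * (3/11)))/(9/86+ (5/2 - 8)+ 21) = -97489170 * sqrt(5)/4697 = -46410.99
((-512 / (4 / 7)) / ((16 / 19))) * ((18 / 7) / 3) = -912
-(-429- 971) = 1400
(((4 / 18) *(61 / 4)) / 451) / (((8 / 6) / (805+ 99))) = 6893 / 1353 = 5.09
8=8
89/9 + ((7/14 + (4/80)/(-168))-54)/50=4444717/504000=8.82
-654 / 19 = -34.42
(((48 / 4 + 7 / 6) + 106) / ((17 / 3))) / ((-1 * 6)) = -715 / 204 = -3.50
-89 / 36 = -2.47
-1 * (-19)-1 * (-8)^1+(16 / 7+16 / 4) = 233 / 7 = 33.29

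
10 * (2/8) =5/2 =2.50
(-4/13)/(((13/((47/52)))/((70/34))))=-1645/37349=-0.04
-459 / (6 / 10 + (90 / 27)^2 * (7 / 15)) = -61965 / 781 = -79.34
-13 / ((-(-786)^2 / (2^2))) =13 / 154449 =0.00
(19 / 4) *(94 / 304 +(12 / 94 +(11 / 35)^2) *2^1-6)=-45839127 / 1842400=-24.88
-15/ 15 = -1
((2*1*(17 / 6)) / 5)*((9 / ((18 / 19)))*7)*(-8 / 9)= -9044 / 135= -66.99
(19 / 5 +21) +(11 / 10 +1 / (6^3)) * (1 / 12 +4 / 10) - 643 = -40024763 / 64800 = -617.67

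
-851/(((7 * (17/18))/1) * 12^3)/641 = -851/7322784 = -0.00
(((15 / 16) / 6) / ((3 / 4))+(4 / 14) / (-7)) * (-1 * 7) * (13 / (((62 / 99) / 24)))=-253539 / 434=-584.19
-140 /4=-35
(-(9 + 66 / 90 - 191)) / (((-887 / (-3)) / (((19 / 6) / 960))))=0.00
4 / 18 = 2 / 9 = 0.22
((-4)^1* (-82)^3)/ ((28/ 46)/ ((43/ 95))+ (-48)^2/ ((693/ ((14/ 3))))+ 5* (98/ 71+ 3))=5110579266144/ 89818853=56898.74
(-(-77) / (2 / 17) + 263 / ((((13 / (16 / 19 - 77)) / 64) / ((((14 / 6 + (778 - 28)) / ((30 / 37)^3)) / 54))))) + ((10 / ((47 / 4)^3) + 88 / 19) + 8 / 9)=-36127119701325836429 / 14021010636750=-2576641.63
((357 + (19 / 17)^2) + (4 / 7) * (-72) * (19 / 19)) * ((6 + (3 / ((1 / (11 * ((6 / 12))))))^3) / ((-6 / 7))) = -3847432235 / 2312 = -1664114.29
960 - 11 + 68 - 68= 949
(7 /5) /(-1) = -7 /5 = -1.40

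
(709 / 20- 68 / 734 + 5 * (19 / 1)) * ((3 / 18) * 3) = 956823 / 14680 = 65.18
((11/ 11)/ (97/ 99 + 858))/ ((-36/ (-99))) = 1089/ 340156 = 0.00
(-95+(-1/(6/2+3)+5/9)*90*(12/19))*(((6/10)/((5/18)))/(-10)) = 15.75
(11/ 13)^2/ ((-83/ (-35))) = 0.30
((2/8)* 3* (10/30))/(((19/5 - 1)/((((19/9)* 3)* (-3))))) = -95/56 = -1.70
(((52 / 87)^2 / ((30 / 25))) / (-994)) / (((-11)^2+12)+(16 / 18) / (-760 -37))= -2693860 / 1196251427931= -0.00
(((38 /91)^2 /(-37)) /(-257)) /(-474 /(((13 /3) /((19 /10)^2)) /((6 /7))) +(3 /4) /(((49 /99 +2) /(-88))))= -685900 /13649279714343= -0.00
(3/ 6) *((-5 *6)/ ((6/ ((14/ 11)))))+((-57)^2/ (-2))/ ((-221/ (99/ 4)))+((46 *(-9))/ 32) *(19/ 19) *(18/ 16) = 51091543/ 311168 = 164.19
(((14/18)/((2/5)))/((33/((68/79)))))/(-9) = -1190/211167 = -0.01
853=853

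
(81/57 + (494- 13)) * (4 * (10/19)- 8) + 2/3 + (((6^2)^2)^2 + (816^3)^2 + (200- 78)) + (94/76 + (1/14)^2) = 62665062983581984047113/212268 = 295216721237218912.16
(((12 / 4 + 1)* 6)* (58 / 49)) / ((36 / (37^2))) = 158804 / 147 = 1080.30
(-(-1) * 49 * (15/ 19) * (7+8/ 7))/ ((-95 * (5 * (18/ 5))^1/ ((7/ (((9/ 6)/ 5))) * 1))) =-245/ 57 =-4.30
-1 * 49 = -49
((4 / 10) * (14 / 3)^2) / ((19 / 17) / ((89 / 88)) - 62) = -42364 / 296145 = -0.14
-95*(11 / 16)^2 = -11495 / 256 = -44.90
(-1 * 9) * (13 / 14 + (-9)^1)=1017 / 14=72.64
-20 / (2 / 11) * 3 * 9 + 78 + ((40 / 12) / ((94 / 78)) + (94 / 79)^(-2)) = -25523031 / 8836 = -2888.53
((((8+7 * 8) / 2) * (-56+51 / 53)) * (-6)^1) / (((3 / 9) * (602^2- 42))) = 840096 / 9602593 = 0.09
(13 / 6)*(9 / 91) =3 / 14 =0.21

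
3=3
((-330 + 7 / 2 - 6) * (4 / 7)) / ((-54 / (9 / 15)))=2.11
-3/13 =-0.23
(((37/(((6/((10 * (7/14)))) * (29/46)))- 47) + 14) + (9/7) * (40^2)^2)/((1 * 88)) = 250561211/6699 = 37402.78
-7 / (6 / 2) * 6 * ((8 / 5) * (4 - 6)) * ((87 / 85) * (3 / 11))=58464 / 4675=12.51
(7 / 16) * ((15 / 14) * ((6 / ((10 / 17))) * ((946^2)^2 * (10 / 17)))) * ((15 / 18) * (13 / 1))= 24401649402487.50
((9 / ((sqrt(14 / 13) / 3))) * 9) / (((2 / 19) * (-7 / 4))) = -4617 * sqrt(182) / 49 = -1271.16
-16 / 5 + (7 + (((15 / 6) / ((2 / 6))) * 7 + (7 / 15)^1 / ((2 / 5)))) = 862 / 15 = 57.47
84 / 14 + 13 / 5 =43 / 5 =8.60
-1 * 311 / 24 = -12.96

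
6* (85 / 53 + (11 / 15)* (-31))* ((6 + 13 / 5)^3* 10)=-5342234344 / 6625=-806375.00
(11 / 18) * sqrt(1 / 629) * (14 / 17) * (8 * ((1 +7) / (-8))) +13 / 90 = 13 / 90 -616 * sqrt(629) / 96237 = -0.02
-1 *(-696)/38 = 348/19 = 18.32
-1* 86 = -86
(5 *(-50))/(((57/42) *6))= -1750/57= -30.70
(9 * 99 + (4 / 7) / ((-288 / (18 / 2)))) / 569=1.57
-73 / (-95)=73 / 95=0.77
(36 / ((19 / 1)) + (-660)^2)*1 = 8276436 / 19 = 435601.89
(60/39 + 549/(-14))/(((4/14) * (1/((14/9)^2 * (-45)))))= 1679965/117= 14358.68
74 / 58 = 37 / 29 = 1.28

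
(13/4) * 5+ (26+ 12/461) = 77957/1844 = 42.28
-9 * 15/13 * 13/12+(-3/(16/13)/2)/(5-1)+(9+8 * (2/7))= -241/896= -0.27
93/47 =1.98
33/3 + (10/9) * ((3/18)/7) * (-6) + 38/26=10076/819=12.30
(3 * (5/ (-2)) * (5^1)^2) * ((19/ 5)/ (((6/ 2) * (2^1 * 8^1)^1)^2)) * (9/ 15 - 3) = 0.74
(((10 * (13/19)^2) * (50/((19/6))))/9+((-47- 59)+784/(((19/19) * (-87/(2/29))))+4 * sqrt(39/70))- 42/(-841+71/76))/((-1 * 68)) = 54335860543393/37565040527610- sqrt(2730)/1190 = 1.40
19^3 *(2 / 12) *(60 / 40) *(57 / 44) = 390963 / 176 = 2221.38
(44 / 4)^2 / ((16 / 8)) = 121 / 2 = 60.50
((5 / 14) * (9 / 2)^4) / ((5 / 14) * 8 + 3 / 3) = 1215 / 32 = 37.97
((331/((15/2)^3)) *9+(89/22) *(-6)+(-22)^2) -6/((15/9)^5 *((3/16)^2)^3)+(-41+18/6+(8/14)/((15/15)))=-10308.06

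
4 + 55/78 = 367/78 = 4.71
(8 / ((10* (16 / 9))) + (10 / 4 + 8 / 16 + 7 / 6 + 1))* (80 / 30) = 14.98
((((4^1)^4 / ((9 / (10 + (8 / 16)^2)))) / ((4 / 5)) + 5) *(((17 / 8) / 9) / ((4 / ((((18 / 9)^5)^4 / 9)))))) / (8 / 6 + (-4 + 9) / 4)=7408844800 / 7533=983518.49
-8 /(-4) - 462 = -460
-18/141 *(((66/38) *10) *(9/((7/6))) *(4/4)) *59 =-6308280/6251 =-1009.16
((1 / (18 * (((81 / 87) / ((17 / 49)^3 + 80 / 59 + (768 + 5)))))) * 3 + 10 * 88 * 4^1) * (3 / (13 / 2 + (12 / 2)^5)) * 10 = 748015645820 / 53038404531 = 14.10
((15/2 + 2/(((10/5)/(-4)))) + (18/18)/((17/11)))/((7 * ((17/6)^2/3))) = 7614/34391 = 0.22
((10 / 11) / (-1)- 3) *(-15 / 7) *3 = 1935 / 77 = 25.13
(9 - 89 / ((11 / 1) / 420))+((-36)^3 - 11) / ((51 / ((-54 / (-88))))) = -2955111 / 748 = -3950.68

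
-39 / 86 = -0.45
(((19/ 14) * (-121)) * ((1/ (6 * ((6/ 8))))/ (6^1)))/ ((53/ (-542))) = 623029/ 10017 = 62.20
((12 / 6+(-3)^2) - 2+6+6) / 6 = 7 / 2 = 3.50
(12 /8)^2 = 9 /4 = 2.25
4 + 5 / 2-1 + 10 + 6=43 / 2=21.50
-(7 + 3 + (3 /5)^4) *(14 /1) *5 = -88634 /125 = -709.07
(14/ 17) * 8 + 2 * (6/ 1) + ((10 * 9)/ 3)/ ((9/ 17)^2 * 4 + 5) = 706394/ 30073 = 23.49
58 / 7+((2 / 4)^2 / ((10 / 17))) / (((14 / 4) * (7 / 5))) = 1641 / 196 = 8.37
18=18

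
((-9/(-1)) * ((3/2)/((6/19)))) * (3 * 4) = 513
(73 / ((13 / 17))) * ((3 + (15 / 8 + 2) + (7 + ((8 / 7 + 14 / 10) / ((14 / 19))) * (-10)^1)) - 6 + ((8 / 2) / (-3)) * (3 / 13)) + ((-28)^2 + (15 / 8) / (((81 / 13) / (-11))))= -1602063929 / 894348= -1791.32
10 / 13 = 0.77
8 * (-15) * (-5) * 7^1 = 4200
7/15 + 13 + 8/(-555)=7466/555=13.45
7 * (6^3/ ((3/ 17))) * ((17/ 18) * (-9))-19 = -72847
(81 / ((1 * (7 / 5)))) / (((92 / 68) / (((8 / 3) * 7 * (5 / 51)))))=1800 / 23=78.26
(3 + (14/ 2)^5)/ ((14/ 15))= 126075/ 7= 18010.71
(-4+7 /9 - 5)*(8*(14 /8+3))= -2812 /9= -312.44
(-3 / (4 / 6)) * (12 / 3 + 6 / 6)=-45 / 2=-22.50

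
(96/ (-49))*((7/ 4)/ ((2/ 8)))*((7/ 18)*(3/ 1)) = -16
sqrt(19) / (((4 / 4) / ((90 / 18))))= 5 *sqrt(19)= 21.79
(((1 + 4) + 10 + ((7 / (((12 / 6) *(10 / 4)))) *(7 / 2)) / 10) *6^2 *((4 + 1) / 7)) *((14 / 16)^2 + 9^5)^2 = 39821739516512145 / 28672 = 1388872053449.78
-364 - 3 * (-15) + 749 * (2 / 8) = -131.75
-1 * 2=-2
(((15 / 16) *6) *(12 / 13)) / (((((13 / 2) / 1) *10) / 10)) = 135 / 169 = 0.80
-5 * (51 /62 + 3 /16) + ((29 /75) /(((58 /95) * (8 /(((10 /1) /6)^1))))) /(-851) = -1199149 /237429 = -5.05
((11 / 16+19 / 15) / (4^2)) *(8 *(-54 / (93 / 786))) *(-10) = 552951 / 124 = 4459.28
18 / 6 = 3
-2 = -2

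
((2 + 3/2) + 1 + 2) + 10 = 33/2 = 16.50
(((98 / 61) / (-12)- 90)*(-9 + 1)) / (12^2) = 32989 / 6588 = 5.01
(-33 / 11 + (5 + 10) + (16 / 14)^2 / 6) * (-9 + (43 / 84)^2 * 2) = -13426447 / 129654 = -103.56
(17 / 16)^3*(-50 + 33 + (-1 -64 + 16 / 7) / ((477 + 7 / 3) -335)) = -64905643 / 3103744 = -20.91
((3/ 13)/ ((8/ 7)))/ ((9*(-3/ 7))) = -49/ 936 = -0.05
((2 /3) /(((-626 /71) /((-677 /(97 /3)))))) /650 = 48067 /19734650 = 0.00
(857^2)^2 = 539415333601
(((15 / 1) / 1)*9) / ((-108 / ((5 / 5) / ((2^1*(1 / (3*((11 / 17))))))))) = -165 / 136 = -1.21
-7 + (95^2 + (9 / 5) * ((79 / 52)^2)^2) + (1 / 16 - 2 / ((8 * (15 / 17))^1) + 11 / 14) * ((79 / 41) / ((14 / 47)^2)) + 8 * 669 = 22197262230235297 / 1542348837120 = 14391.86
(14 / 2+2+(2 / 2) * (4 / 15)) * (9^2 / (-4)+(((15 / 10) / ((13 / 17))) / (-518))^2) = -34037250951 / 181387024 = -187.65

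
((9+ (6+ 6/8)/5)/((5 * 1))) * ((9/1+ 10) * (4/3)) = 1311/25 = 52.44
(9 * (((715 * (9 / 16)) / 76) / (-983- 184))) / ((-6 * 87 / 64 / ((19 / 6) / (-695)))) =-143 / 6272236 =-0.00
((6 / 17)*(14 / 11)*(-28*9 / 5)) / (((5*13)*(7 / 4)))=-12096 / 60775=-0.20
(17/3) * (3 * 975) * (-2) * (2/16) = -16575/4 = -4143.75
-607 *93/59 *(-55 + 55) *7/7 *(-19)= 0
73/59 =1.24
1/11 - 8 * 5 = -439/11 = -39.91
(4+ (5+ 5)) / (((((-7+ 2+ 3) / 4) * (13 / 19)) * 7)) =-76 / 13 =-5.85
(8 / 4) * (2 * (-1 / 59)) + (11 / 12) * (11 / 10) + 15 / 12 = 15509 / 7080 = 2.19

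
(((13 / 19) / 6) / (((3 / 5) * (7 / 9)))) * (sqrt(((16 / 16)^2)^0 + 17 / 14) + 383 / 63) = 65 * sqrt(434) / 3724 + 24895 / 16758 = 1.85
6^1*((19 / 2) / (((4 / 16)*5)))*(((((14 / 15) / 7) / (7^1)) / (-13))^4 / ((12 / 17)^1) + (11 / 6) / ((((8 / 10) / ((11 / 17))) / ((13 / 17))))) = 51.71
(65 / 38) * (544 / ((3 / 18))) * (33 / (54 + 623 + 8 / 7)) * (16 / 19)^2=192.67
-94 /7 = -13.43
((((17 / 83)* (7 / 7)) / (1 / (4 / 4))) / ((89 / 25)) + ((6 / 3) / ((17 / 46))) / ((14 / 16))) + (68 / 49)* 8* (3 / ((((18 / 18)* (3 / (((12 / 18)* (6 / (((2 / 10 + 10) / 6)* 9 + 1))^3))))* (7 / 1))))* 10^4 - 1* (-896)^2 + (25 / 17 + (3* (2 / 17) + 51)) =-149648588050379122877 / 186540850986959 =-802229.58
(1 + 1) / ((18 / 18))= 2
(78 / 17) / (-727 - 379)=-39 / 9401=-0.00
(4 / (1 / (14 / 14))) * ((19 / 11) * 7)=532 / 11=48.36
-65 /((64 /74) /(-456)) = 137085 /4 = 34271.25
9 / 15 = 3 / 5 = 0.60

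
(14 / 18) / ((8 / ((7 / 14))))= 0.05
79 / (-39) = -79 / 39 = -2.03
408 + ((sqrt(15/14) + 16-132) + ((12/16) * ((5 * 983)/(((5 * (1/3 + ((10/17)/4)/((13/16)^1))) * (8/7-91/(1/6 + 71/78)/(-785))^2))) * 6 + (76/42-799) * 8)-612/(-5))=-38670590896142/83487556845 + sqrt(210)/14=-462.15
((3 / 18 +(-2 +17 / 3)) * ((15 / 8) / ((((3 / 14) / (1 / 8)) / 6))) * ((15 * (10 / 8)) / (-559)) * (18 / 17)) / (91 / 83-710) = 15033375 / 11928469696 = 0.00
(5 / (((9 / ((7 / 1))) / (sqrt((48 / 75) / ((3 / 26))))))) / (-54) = -14*sqrt(78) / 729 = -0.17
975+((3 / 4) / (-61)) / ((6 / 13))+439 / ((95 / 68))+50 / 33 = 1974646853 / 1529880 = 1290.72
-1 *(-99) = 99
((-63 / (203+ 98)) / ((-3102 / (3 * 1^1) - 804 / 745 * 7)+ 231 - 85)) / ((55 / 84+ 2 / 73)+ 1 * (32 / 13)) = 14847105 / 199710292157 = 0.00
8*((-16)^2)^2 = 524288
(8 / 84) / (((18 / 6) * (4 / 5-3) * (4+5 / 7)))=-10 / 3267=-0.00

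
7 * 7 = 49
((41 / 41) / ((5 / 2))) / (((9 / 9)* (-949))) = -2 / 4745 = -0.00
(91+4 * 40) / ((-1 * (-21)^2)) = -251 / 441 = -0.57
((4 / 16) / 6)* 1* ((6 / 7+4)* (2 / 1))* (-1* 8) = -68 / 21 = -3.24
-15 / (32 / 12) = -45 / 8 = -5.62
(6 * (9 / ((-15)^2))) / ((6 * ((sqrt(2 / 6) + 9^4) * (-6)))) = -0.00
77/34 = 2.26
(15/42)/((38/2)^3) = 5/96026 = 0.00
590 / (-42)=-295 / 21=-14.05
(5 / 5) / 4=0.25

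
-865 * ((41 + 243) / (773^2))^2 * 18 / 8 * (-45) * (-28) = -197790692400 / 357040905841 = -0.55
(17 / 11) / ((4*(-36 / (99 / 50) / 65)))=-221 / 160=-1.38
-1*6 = -6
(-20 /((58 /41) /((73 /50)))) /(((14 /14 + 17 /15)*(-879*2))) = 2993 /543808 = 0.01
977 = 977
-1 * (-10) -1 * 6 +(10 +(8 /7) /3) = 302 /21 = 14.38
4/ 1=4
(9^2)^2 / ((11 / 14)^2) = 10627.74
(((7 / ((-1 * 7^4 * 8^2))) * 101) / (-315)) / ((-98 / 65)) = -1313 / 135531648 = -0.00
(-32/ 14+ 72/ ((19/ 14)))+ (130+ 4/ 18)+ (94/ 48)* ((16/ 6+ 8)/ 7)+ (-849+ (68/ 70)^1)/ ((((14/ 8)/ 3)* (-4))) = 22933913/ 41895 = 547.41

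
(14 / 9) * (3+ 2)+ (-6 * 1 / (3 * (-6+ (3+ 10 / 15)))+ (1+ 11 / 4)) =12.38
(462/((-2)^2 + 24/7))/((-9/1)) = -539/78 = -6.91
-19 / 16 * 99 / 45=-209 / 80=-2.61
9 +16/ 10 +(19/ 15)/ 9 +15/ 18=625/ 54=11.57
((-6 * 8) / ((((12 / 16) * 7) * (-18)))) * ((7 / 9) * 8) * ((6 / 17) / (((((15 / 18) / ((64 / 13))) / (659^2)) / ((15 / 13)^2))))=142305198080 / 37349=3810147.48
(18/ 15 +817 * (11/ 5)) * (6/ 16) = 26979/ 40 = 674.48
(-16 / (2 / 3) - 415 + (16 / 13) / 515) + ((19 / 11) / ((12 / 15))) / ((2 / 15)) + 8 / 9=-2237181833 / 5302440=-421.92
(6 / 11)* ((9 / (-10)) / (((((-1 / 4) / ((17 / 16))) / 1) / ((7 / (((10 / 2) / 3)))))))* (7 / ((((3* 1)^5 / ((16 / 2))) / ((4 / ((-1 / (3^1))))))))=-6664 / 275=-24.23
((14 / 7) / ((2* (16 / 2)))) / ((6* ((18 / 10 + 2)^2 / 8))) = 25 / 2166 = 0.01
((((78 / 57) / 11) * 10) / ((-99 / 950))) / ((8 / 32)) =-52000 / 1089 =-47.75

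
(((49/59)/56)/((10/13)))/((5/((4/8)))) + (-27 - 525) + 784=232.00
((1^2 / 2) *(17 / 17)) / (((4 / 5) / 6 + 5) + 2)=15 / 214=0.07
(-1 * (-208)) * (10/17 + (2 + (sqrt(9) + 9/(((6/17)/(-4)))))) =-340912/17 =-20053.65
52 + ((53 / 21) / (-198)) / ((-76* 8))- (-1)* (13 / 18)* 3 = 136936853 / 2528064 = 54.17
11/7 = 1.57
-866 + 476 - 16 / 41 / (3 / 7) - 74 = -57184 / 123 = -464.91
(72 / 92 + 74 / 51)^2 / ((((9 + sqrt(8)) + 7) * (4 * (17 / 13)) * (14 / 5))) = 0.02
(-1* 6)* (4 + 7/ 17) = -450/ 17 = -26.47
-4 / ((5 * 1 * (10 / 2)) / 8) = -1.28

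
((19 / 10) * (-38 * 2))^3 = -376367048 / 125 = -3010936.38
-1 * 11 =-11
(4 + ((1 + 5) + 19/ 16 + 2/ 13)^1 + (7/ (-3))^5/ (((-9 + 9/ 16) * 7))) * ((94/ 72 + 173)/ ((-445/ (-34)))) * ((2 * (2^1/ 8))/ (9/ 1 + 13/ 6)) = 364305890641/ 48825807264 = 7.46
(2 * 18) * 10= 360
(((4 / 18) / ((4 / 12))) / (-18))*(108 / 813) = -4 / 813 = -0.00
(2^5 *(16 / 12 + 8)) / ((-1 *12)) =-224 / 9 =-24.89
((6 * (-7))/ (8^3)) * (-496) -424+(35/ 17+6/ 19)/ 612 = -303083659/ 790704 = -383.31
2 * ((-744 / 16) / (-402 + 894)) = -31 / 164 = -0.19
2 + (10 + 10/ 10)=13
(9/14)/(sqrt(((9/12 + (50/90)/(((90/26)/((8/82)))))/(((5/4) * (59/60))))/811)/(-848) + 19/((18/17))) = 0.04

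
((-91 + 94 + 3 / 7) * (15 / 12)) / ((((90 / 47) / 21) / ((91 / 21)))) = 611 / 3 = 203.67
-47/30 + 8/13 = -371/390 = -0.95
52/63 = 0.83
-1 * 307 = -307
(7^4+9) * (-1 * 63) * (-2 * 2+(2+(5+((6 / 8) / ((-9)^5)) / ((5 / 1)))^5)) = -49807231631386247200285248555908813 / 105042229566251864840640000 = -474163884.73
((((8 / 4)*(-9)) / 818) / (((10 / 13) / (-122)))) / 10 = 7137 / 20450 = 0.35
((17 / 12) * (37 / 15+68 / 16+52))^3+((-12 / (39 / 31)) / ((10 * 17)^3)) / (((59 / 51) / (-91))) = 3662980006617978313 / 6364251648000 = 575555.49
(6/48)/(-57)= -1/456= -0.00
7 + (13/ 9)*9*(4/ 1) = 59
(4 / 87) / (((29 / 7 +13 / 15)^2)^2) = 40516875 / 554984665076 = 0.00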